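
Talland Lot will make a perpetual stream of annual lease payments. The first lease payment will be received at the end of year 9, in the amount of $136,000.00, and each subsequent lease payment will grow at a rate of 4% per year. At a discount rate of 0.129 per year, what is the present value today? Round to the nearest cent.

$578891.76

Value at end of year 8: C₁ / (r − g) = $136,000.00 / (0.129 − 0.04) = $1,528,089.8876
Discount to today: PV = $1,528,089.8876 / (1 + 0.129)^8 = $1,528,089.8876 / 2.639682 = $578,891.76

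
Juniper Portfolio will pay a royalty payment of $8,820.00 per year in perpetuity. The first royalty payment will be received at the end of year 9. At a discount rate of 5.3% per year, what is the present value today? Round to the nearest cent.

$110094.53

Value at end of year 8: C / r = $8,820.00 / 0.053 = $166,415.0943
Discount to today: PV = $166,415.0943 / (1 + 0.053)^8 = $166,415.0943 / 1.511565 = $110,094.53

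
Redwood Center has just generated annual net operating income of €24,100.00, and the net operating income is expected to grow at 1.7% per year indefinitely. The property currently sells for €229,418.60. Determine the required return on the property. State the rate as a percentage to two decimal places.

12.38%

D₁ = €24,100.00 × 1.017 = €24,509.7000
P = D₁/(r − g) ⇒ r = D₁/P + g = €24,509.7000/€229,418.60 + 0.017 = 0.106834 + 0.017 = 0.123834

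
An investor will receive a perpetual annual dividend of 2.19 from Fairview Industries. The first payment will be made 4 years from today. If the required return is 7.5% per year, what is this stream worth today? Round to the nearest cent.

Value at end of year 3: C / r = 2.19 / 0.075 = 29.2000
Discount to today: PV = 29.2000 / (1 + 0.075)^3 = 29.2000 / 1.242297 = 23.50

23.50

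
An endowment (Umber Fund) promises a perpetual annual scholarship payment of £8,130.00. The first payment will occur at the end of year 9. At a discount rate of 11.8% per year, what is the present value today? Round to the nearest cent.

£28227.61

Value at end of year 8: C / r = £8,130.00 / 0.118 = £68,898.3051
Discount to today: PV = £68,898.3051 / (1 + 0.118)^8 = £68,898.3051 / 2.440813 = £28,227.61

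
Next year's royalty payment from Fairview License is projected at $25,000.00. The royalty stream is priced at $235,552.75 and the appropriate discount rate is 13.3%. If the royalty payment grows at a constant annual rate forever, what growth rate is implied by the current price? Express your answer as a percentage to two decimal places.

2.69%

P = D₁/(r−g) ⇒ g = r − D₁/P = 0.133 − $25,000.00/$235,552.75 = 0.026867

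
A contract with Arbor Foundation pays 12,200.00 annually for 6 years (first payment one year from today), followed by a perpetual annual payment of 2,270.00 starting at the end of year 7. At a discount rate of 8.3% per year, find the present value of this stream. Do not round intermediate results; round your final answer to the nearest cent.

PV of 6-year annuity: 12,200.00 × [1 − (1+0.083)^−6] / 0.083 = 55889.49953
Perpetuity value at year 6: 2,270.00 / 0.083 = 27349.39759
PV of perpetuity: 27349.39759 / (1+0.083)^6 = 16950.28579
Total PV = 55889.49953 + 16950.28579 = 72839.78533

72839.79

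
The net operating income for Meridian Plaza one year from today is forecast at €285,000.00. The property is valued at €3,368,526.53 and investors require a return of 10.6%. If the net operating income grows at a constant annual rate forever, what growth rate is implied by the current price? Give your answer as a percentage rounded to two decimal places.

2.14%

P = D₁/(r−g) ⇒ g = r − D₁/P = 0.106 − €285,000.00/€3,368,526.53 = 0.021393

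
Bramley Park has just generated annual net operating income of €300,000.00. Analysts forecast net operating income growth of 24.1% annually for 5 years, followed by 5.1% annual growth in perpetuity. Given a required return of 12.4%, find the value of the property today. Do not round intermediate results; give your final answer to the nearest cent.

D_1 = 372300.00000
D_2 = 462024.30000
D_3 = 573372.15630
D_4 = 711554.84597
D_5 = 883039.56385
Terminal value at year 5: TV = D_5×(1+g_2)/(r−g_2) = 928074.58160/0.073 = 12713350.43292
P_0 = D_1/(1+r)^1 + D_2/(1+r)^2 + D_3/(1+r)^3 + D_4/(1+r)^4 + D_5/(1+r)^5 + TV/(1+r)^5
    = 331227.75801 + 365706.09225 + 403773.36342 + 445803.15302 + 492207.92963 + 7086445.67179 = 9125163.96811

€9125163.97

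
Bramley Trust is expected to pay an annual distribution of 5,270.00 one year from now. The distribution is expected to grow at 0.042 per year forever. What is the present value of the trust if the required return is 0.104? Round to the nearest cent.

Growing perpetuity: P = D₁ / (r − g) = 5,270.0000 / (0.104 − 0.042) = 85,000.00

85000.00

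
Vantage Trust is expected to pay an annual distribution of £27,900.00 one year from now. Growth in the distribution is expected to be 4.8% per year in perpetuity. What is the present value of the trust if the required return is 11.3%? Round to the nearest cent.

£429230.77

Growing perpetuity: P = D₁ / (r − g) = £27,900.0000 / (0.113 − 0.048) = £429,230.77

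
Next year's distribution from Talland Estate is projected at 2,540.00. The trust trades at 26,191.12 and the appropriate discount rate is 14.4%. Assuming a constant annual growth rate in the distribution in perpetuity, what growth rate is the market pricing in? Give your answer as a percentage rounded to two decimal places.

4.70%

P = D₁/(r−g) ⇒ g = r − D₁/P = 0.144 − 2,540.00/26,191.12 = 0.047021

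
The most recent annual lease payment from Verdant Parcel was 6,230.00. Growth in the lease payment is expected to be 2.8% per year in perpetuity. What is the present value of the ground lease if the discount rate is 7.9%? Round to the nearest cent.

D₁ = D₀ × (1 + g) = 6,230.00 × 1.028 = 6,404.4400
Growing perpetuity: P = D₁ / (r − g) = 6,404.4400 / (0.079 − 0.028) = 125,577.25

125577.25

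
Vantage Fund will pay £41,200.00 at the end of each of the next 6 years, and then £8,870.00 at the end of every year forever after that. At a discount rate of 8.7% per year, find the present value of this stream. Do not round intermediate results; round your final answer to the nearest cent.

PV of 6-year annuity: £41,200.00 × [1 − (1+0.087)^−6] / 0.087 = 186484.69820
Perpetuity value at year 6: £8,870.00 / 0.087 = 101954.02299
PV of perpetuity: 101954.02299 / (1+0.087)^6 = 61805.49694
Total PV = 186484.69820 + 61805.49694 = 248290.19515

£248290.20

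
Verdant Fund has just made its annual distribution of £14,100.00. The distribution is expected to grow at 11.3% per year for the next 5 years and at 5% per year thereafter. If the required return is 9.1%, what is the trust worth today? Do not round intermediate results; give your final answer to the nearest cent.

£473884.74

D_1 = 15693.30000
D_2 = 17466.64290
D_3 = 19440.37355
D_4 = 21637.13576
D_5 = 24082.13210
Terminal value at year 5: TV = D_5×(1+g_2)/(r−g_2) = 25286.23870/0.041 = 616737.52937
P_0 = D_1/(1+r)^1 + D_2/(1+r)^2 + D_3/(1+r)^3 + D_4/(1+r)^4 + D_5/(1+r)^5 + TV/(1+r)^5
    = 14384.32631 + 14674.38605 + 14970.29484 + 15272.17063 + 15580.13374 + 399003.42509 = 473884.73666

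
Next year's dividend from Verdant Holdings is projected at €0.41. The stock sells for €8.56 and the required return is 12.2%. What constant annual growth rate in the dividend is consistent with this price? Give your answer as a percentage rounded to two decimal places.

7.41%

P = D₁/(r−g) ⇒ g = r − D₁/P = 0.122 − €0.41/€8.56 = 0.074103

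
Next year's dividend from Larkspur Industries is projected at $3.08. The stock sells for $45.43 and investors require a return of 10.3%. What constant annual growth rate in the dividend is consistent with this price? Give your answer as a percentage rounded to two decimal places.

P = D₁/(r−g) ⇒ g = r − D₁/P = 0.103 − $3.08/$45.43 = 0.035203

3.52%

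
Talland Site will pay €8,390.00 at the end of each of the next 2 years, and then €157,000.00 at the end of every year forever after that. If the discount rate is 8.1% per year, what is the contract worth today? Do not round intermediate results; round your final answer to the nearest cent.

PV of 2-year annuity: €8,390.00 × [1 − (1+0.081)^−2] / 0.081 = 14941.10278
Perpetuity value at year 2: €157,000.00 / 0.081 = 1938271.60494
PV of perpetuity: 1938271.60494 / (1+0.081)^2 = 1658682.43501
Total PV = 14941.10278 + 1658682.43501 = 1673623.53779

€1673623.54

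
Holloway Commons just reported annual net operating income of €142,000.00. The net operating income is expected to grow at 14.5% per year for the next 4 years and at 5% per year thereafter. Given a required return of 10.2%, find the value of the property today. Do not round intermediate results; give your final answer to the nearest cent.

€3967331.43

D_1 = 162590.00000
D_2 = 186165.55000
D_3 = 213159.55475
D_4 = 244067.69019
Terminal value at year 4: TV = D_4×(1+g_2)/(r−g_2) = 256271.07470/0.052 = 4928289.89804
P_0 = D_1/(1+r)^1 + D_2/(1+r)^2 + D_3/(1+r)^3 + D_4/(1+r)^4 + TV/(1+r)^4
    = 147540.83485 + 153297.87287 + 159279.55030 + 165494.63257 + 3341718.54232 = 3967331.43291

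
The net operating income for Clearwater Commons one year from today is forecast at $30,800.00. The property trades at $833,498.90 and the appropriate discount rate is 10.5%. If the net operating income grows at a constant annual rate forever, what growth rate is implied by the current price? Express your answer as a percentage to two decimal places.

6.80%

P = D₁/(r−g) ⇒ g = r − D₁/P = 0.105 − $30,800.00/$833,498.90 = 0.068047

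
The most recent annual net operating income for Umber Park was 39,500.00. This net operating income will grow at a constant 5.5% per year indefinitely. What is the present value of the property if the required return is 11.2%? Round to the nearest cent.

D₁ = D₀ × (1 + g) = 39,500.00 × 1.055 = 41,672.5000
Growing perpetuity: P = D₁ / (r − g) = 41,672.5000 / (0.112 − 0.055) = 731,096.49

731096.49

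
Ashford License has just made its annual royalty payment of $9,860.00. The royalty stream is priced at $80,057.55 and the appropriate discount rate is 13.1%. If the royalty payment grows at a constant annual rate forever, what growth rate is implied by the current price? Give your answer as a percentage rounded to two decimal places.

0.70%

P = D₀(1+g)/(r−g) ⇒ P(r−g) = D₀(1+g) ⇒ g(P+D₀) = P·r − D₀
g = (P·r − D₀)/(P + D₀) = ($80,057.55×0.131 − $9,860.00) / ($80,057.55 + $9,860.00) = 0.006979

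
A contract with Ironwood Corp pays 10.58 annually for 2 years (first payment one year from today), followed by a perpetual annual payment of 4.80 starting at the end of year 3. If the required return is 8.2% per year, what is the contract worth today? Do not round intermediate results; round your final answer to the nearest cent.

PV of 2-year annuity: 10.58 × [1 − (1+0.082)^−2] / 0.082 = 18.81533
Perpetuity value at year 2: 4.80 / 0.082 = 58.53659
PV of perpetuity: 58.53659 / (1+0.082)^2 = 50.00033
Total PV = 18.81533 + 50.00033 = 68.81566

68.82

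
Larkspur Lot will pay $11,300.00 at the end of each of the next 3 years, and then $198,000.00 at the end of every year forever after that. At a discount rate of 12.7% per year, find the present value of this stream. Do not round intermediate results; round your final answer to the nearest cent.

$1115972.61

PV of 3-year annuity: $11,300.00 × [1 − (1+0.127)^−3] / 0.127 = 26817.52747
Perpetuity value at year 3: $198,000.00 / 0.127 = 1559055.11811
PV of perpetuity: 1559055.11811 / (1+0.127)^3 = 1089155.07932
Total PV = 26817.52747 + 1089155.07932 = 1115972.60678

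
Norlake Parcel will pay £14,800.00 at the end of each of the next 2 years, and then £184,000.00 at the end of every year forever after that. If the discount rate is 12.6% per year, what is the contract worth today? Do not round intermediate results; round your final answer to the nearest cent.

£1176599.49

PV of 2-year annuity: £14,800.00 × [1 − (1+0.126)^−2] / 0.126 = 24816.93793
Perpetuity value at year 2: £184,000.00 / 0.126 = 1460317.46032
PV of perpetuity: 1460317.46032 / (1+0.126)^2 = 1151782.55627
Total PV = 24816.93793 + 1151782.55627 = 1176599.49421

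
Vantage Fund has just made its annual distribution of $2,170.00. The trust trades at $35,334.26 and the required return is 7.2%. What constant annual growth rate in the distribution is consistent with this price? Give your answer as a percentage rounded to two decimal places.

P = D₀(1+g)/(r−g) ⇒ P(r−g) = D₀(1+g) ⇒ g(P+D₀) = P·r − D₀
g = (P·r − D₀)/(P + D₀) = ($35,334.26×0.072 − $2,170.00) / ($35,334.26 + $2,170.00) = 0.009974

1.00%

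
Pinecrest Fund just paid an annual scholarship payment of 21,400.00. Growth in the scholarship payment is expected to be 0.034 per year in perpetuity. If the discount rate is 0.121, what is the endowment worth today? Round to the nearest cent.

D₁ = D₀ × (1 + g) = 21,400.00 × 1.034 = 22,127.6000
Growing perpetuity: P = D₁ / (r − g) = 22,127.6000 / (0.121 − 0.034) = 254,340.23

254340.23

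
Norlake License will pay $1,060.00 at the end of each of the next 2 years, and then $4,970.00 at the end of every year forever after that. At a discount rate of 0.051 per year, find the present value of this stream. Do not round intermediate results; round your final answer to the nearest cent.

PV of 2-year annuity: $1,060.00 × [1 − (1+0.051)^−2] / 0.051 = 1968.18580
Perpetuity value at year 2: $4,970.00 / 0.051 = 97450.98039
PV of perpetuity: 97450.98039 / (1+0.051)^2 = 88222.78849
Total PV = 1968.18580 + 88222.78849 = 90190.97429

$90190.97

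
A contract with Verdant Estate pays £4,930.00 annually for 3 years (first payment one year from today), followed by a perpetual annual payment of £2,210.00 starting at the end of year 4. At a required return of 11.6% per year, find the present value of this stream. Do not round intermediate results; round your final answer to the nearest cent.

£25629.87

PV of 3-year annuity: £4,930.00 × [1 − (1+0.116)^−3] / 0.116 = 11922.89629
Perpetuity value at year 3: £2,210.00 / 0.116 = 19051.72414
PV of perpetuity: 19051.72414 / (1+0.116)^3 = 13706.97752
Total PV = 11922.89629 + 13706.97752 = 25629.87382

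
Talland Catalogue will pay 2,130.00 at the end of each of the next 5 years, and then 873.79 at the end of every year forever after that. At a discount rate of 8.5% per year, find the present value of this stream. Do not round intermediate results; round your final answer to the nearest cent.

PV of 5-year annuity: 2,130.00 × [1 − (1+0.085)^−5] / 0.085 = 8393.56763
Perpetuity value at year 5: 873.79 / 0.085 = 10279.88235
PV of perpetuity: 10279.88235 / (1+0.085)^5 = 6836.58871
Total PV = 8393.56763 + 6836.58871 = 15230.15634

15230.16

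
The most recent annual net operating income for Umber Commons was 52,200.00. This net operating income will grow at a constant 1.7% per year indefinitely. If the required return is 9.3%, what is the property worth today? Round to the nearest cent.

698518.42

D₁ = D₀ × (1 + g) = 52,200.00 × 1.017 = 53,087.4000
Growing perpetuity: P = D₁ / (r − g) = 53,087.4000 / (0.093 − 0.017) = 698,518.42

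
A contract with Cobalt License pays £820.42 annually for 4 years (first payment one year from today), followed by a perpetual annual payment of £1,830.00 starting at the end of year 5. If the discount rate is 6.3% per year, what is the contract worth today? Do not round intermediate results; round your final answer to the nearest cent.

£25573.22

PV of 4-year annuity: £820.42 × [1 − (1+0.063)^−4] / 0.063 = 2823.42133
Perpetuity value at year 4: £1,830.00 / 0.063 = 29047.61905
PV of perpetuity: 29047.61905 / (1+0.063)^4 = 22749.79472
Total PV = 2823.42133 + 22749.79472 = 25573.21605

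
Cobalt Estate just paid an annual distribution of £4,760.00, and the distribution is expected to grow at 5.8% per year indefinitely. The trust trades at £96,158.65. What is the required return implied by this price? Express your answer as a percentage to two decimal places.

11.04%

D₁ = £4,760.00 × 1.058 = £5,036.0800
P = D₁/(r − g) ⇒ r = D₁/P + g = £5,036.0800/£96,158.65 + 0.058 = 0.052373 + 0.058 = 0.110373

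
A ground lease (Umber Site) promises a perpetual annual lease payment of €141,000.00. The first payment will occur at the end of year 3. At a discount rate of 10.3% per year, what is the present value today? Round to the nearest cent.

€1125202.95

Value at end of year 2: C / r = €141,000.00 / 0.103 = €1,368,932.0388
Discount to today: PV = €1,368,932.0388 / (1 + 0.103)^2 = €1,368,932.0388 / 1.216609 = €1,125,202.95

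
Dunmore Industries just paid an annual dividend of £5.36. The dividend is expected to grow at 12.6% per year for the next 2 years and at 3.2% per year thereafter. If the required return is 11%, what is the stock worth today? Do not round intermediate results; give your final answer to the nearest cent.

£83.93

D_1 = 6.03536
D_2 = 6.79582
Terminal value at year 2: TV = D_2×(1+g_2)/(r−g_2) = 7.01328/0.078 = 89.91386
P_0 = D_1/(1+r)^1 + D_2/(1+r)^2 + TV/(1+r)^2
    = 5.43726 + 5.51564 + 72.97611 = 83.92901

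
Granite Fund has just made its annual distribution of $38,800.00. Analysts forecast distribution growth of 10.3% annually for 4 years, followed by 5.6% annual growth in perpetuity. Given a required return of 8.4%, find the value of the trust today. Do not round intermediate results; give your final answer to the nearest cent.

D_1 = 42796.40000
D_2 = 47204.42920
D_3 = 52066.48541
D_4 = 57429.33340
Terminal value at year 4: TV = D_4×(1+g_2)/(r−g_2) = 60645.37608/0.028 = 2165906.28840
P_0 = D_1/(1+r)^1 + D_2/(1+r)^2 + D_3/(1+r)^3 + D_4/(1+r)^4 + TV/(1+r)^4
    = 39480.07380 + 40172.06771 + 40876.19067 + 41592.65527 + 1568637.28443 = 1730758.27189

$1730758.27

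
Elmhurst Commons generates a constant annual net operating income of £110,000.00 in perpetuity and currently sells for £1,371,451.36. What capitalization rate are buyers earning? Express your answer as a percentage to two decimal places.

P = C/r ⇒ r = C/P = £110,000.00/£1,371,451.36 = 0.080207

8.02%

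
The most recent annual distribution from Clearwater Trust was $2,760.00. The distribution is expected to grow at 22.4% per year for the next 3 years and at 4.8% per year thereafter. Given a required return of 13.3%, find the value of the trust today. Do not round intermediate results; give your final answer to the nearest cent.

$52587.52

D_1 = 3378.24000
D_2 = 4134.96576
D_3 = 5061.19809
Terminal value at year 3: TV = D_3×(1+g_2)/(r−g_2) = 5304.13560/0.085 = 62401.59528
P_0 = D_1/(1+r)^1 + D_2/(1+r)^2 + D_3/(1+r)^3 + TV/(1+r)^3
    = 2981.67696 + 3221.15852 + 3479.87469 + 42904.80800 = 52587.51818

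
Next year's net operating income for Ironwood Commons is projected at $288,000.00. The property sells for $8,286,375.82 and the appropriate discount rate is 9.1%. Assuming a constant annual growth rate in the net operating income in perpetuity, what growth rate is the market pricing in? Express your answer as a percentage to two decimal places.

P = D₁/(r−g) ⇒ g = r − D₁/P = 0.091 − $288,000.00/$8,286,375.82 = 0.056244

5.62%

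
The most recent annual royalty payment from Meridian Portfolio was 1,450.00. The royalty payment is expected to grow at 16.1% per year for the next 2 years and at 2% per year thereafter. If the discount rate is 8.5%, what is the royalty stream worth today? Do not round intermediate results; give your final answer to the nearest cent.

29264.94

D_1 = 1683.45000
D_2 = 1954.48545
Terminal value at year 2: TV = D_2×(1+g_2)/(r−g_2) = 1993.57516/0.065 = 30670.38706
P_0 = D_1/(1+r)^1 + D_2/(1+r)^2 + TV/(1+r)^2
    = 1551.56682 + 1660.24800 + 26053.12244 = 29264.93726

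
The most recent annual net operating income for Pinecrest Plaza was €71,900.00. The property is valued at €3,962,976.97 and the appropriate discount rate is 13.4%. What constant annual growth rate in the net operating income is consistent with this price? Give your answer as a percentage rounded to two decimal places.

11.38%

P = D₀(1+g)/(r−g) ⇒ P(r−g) = D₀(1+g) ⇒ g(P+D₀) = P·r − D₀
g = (P·r − D₀)/(P + D₀) = (€3,962,976.97×0.134 − €71,900.00) / (€3,962,976.97 + €71,900.00) = 0.113793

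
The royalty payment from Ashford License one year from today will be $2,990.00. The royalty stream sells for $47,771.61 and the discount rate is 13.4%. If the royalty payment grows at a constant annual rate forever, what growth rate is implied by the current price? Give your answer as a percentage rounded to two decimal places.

7.14%

P = D₁/(r−g) ⇒ g = r − D₁/P = 0.134 − $2,990.00/$47,771.61 = 0.071411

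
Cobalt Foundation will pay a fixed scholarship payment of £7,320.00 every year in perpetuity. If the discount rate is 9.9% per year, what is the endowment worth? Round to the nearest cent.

Level perpetuity: PV = C / r = £7,320.00 / 0.099 = £73,939.39

£73939.39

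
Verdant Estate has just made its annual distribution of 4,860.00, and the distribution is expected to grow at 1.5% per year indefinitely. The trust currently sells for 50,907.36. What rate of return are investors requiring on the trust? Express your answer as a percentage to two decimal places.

D₁ = 4,860.00 × 1.015 = 4,932.9000
P = D₁/(r − g) ⇒ r = D₁/P + g = 4,932.9000/50,907.36 + 0.015 = 0.096900 + 0.015 = 0.111900

11.19%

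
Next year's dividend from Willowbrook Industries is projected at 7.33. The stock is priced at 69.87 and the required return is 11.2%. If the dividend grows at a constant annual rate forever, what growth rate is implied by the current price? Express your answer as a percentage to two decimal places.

P = D₁/(r−g) ⇒ g = r − D₁/P = 0.112 − 7.33/69.87 = 0.007091

0.71%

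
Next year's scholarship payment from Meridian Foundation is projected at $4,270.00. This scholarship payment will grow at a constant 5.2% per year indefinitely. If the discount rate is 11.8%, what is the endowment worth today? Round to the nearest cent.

$64696.97

Growing perpetuity: P = D₁ / (r − g) = $4,270.0000 / (0.118 − 0.052) = $64,696.97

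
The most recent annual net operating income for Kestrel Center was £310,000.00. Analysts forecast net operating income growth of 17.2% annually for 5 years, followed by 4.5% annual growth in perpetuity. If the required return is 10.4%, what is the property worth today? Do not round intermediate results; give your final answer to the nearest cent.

£9264234.60

D_1 = 363320.00000
D_2 = 425811.04000
D_3 = 499050.53888
D_4 = 584887.23157
D_5 = 685487.83540
Terminal value at year 5: TV = D_5×(1+g_2)/(r−g_2) = 716334.78799/0.059 = 12141267.59305
P_0 = D_1/(1+r)^1 + D_2/(1+r)^2 + D_3/(1+r)^3 + D_4/(1+r)^4 + D_5/(1+r)^5 + TV/(1+r)^5
    = 329094.20290 + 349364.49800 + 370883.32578 + 393727.58860 + 417978.92558 + 7403186.05475 = 9264234.59561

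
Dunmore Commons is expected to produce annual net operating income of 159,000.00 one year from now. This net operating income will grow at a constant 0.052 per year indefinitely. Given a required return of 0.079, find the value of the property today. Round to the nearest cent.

Growing perpetuity: P = D₁ / (r − g) = 159,000.0000 / (0.079 − 0.052) = 5,888,888.89

5888888.89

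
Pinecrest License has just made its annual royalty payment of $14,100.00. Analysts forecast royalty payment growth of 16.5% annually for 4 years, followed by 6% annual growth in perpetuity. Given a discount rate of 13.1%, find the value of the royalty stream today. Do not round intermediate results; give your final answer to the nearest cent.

D_1 = 16426.50000
D_2 = 19136.87250
D_3 = 22294.45646
D_4 = 25973.04178
Terminal value at year 4: TV = D_4×(1+g_2)/(r−g_2) = 27531.42429/0.071 = 387766.53923
P_0 = D_1/(1+r)^1 + D_2/(1+r)^2 + D_3/(1+r)^3 + D_4/(1+r)^4 + TV/(1+r)^4
    = 14523.87268 + 14960.48777 + 15410.22834 + 15873.48896 + 236984.48313 = 297752.56089

$297752.56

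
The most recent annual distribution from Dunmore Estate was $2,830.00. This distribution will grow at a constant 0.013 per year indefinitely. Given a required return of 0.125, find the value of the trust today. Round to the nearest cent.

$25596.34

D₁ = D₀ × (1 + g) = $2,830.00 × 1.013 = $2,866.7900
Growing perpetuity: P = D₁ / (r − g) = $2,866.7900 / (0.125 − 0.013) = $25,596.34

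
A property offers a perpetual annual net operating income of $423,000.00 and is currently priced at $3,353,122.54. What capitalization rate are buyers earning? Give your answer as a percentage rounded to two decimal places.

P = C/r ⇒ r = C/P = $423,000.00/$3,353,122.54 = 0.126151

12.62%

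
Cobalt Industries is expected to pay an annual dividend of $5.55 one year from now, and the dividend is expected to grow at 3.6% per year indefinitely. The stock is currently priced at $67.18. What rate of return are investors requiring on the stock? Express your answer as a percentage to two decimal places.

P = D₁/(r − g) ⇒ r = D₁/P + g = $5.5500/$67.18 + 0.036 = 0.082614 + 0.036 = 0.118614

11.86%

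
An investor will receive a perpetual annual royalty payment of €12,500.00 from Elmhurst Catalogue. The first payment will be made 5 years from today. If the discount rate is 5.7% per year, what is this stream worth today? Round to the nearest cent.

Value at end of year 4: C / r = €12,500.00 / 0.057 = €219,298.2456
Discount to today: PV = €219,298.2456 / (1 + 0.057)^4 = €219,298.2456 / 1.248245 = €175,685.21

€175685.21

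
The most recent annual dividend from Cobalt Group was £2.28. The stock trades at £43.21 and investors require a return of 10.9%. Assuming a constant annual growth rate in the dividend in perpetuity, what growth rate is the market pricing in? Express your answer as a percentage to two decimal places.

P = D₀(1+g)/(r−g) ⇒ P(r−g) = D₀(1+g) ⇒ g(P+D₀) = P·r − D₀
g = (P·r − D₀)/(P + D₀) = (£43.21×0.109 − £2.28) / (£43.21 + £2.28) = 0.053416

5.34%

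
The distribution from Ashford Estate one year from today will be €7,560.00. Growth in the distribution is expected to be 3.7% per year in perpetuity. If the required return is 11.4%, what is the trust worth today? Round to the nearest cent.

€98181.82

Growing perpetuity: P = D₁ / (r − g) = €7,560.0000 / (0.114 − 0.037) = €98,181.82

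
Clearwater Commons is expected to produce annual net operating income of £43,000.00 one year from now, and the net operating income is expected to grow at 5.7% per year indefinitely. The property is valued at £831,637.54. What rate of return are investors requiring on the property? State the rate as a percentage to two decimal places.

P = D₁/(r − g) ⇒ r = D₁/P + g = £43,000.0000/£831,637.54 + 0.057 = 0.051705 + 0.057 = 0.108705

10.87%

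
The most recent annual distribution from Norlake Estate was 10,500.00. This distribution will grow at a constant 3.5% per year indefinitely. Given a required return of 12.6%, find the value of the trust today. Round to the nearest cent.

119423.08

D₁ = D₀ × (1 + g) = 10,500.00 × 1.035 = 10,867.5000
Growing perpetuity: P = D₁ / (r − g) = 10,867.5000 / (0.126 − 0.035) = 119,423.08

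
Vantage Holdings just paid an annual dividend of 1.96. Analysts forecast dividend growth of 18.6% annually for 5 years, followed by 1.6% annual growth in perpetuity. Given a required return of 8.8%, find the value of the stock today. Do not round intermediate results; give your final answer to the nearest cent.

55.36

D_1 = 2.32456
D_2 = 2.75693
D_3 = 3.26972
D_4 = 3.87788
D_5 = 4.59917
Terminal value at year 5: TV = D_5×(1+g_2)/(r−g_2) = 4.67276/0.072 = 64.89941
P_0 = D_1/(1+r)^1 + D_2/(1+r)^2 + D_3/(1+r)^3 + D_4/(1+r)^4 + D_5/(1+r)^5 + TV/(1+r)^5
    = 2.13654 + 2.32899 + 2.53877 + 2.76745 + 3.01672 + 42.56927 = 55.35775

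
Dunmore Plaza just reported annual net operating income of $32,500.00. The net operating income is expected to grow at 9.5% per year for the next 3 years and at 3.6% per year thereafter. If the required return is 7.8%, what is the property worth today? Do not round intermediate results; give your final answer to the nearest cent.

$940802.23

D_1 = 35587.50000
D_2 = 38968.31250
D_3 = 42670.30219
Terminal value at year 3: TV = D_3×(1+g_2)/(r−g_2) = 44206.43307/0.042 = 1052534.12062
P_0 = D_1/(1+r)^1 + D_2/(1+r)^2 + D_3/(1+r)^3 + TV/(1+r)^3
    = 33012.52319 + 33533.12884 + 34061.94442 + 840194.62902 = 940802.22548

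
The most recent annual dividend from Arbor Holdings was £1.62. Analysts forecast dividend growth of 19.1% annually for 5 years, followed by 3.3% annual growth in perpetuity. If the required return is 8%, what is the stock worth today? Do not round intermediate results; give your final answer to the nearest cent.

D_1 = 1.92942
D_2 = 2.29794
D_3 = 2.73685
D_4 = 3.25958
D_5 = 3.88216
Terminal value at year 5: TV = D_5×(1+g_2)/(r−g_2) = 4.01027/0.047 = 85.32500
P_0 = D_1/(1+r)^1 + D_2/(1+r)^2 + D_3/(1+r)^3 + D_4/(1+r)^4 + D_5/(1+r)^5 + TV/(1+r)^5
    = 1.78650 + 1.97011 + 2.17260 + 2.39589 + 2.64214 + 58.07076 = 69.03799

£69.04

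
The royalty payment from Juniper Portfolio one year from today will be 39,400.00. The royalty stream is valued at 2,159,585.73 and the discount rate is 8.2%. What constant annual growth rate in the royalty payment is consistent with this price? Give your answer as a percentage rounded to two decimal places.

P = D₁/(r−g) ⇒ g = r − D₁/P = 0.082 − 39,400.00/2,159,585.73 = 0.063756

6.38%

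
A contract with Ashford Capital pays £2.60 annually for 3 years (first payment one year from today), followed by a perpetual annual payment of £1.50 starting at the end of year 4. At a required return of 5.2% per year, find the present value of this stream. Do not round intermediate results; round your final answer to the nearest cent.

£31.83

PV of 3-year annuity: £2.60 × [1 − (1+0.052)^−3] / 0.052 = 7.05399
Perpetuity value at year 3: £1.50 / 0.052 = 28.84615
PV of perpetuity: 28.84615 / (1+0.052)^3 = 24.77654
Total PV = 7.05399 + 24.77654 = 31.83054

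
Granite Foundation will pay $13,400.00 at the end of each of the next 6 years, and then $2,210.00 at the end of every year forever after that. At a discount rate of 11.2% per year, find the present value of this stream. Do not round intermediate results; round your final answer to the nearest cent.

$66800.36

PV of 6-year annuity: $13,400.00 × [1 − (1+0.112)^−6] / 0.112 = 56364.08374
Perpetuity value at year 6: $2,210.00 / 0.112 = 19732.14286
PV of perpetuity: 19732.14286 / (1+0.112)^6 = 10436.27532
Total PV = 56364.08374 + 10436.27532 = 66800.35905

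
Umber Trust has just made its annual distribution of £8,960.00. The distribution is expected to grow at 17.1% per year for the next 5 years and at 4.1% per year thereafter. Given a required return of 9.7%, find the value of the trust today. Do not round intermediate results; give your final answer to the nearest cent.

£285569.83

D_1 = 10492.16000
D_2 = 12286.31936
D_3 = 14387.27997
D_4 = 16847.50485
D_5 = 19728.42817
Terminal value at year 5: TV = D_5×(1+g_2)/(r−g_2) = 20537.29373/0.056 = 366737.38802
P_0 = D_1/(1+r)^1 + D_2/(1+r)^2 + D_3/(1+r)^3 + D_4/(1+r)^4 + D_5/(1+r)^5 + TV/(1+r)^5
    = 9564.41203 + 10209.59571 + 10898.30134 + 11633.46479 + 12418.21993 + 230845.83840 = 285569.83220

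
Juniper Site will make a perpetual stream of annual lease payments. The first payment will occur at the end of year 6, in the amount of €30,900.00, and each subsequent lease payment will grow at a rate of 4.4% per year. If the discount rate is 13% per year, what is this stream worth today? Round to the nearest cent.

Value at end of year 5: C₁ / (r − g) = €30,900.00 / (0.13 − 0.044) = €359,302.3256
Discount to today: PV = €359,302.3256 / (1 + 0.13)^5 = €359,302.3256 / 1.842435 = €195,014.91

€195014.91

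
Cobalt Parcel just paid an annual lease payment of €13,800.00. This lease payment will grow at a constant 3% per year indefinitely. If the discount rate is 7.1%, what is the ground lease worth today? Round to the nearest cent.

D₁ = D₀ × (1 + g) = €13,800.00 × 1.03 = €14,214.0000
Growing perpetuity: P = D₁ / (r − g) = €14,214.0000 / (0.071 − 0.03) = €346,682.93

€346682.93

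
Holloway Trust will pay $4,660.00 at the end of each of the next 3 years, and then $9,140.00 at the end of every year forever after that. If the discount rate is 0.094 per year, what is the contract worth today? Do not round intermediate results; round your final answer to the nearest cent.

$85974.20

PV of 3-year annuity: $4,660.00 × [1 − (1+0.094)^−3] / 0.094 = 11712.24613
Perpetuity value at year 3: $9,140.00 / 0.094 = 97234.04255
PV of perpetuity: 97234.04255 / (1+0.094)^3 = 74261.95466
Total PV = 11712.24613 + 74261.95466 = 85974.20078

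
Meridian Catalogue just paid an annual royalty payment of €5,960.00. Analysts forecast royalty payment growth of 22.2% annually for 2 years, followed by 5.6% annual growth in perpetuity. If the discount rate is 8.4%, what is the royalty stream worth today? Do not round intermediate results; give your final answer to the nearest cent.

€299943.99

D_1 = 7283.12000
D_2 = 8899.97264
Terminal value at year 2: TV = D_2×(1+g_2)/(r−g_2) = 9398.37111/0.028 = 335656.11099
P_0 = D_1/(1+r)^1 + D_2/(1+r)^2 + TV/(1+r)^2
    = 6718.74539 + 7574.08382 + 285651.16130 = 299943.99051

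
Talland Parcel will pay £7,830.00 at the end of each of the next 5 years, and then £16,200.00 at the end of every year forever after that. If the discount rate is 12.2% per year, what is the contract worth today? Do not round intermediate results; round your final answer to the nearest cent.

£102763.80

PV of 5-year annuity: £7,830.00 × [1 − (1+0.122)^−5] / 0.122 = 28086.10906
Perpetuity value at year 5: £16,200.00 / 0.122 = 132786.88525
PV of perpetuity: 132786.88525 / (1+0.122)^5 = 74677.69409
Total PV = 28086.10906 + 74677.69409 = 102763.80315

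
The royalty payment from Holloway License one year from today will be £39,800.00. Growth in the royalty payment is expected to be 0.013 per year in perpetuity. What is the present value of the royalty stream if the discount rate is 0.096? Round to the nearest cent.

Growing perpetuity: P = D₁ / (r − g) = £39,800.0000 / (0.096 − 0.013) = £479,518.07

£479518.07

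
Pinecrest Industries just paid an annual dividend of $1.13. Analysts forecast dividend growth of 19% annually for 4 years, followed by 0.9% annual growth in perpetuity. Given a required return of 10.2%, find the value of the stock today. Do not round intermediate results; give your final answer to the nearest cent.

$22.17

D_1 = 1.34470
D_2 = 1.60019
D_3 = 1.90423
D_4 = 2.26603
Terminal value at year 4: TV = D_4×(1+g_2)/(r−g_2) = 2.28643/0.093 = 24.58524
P_0 = D_1/(1+r)^1 + D_2/(1+r)^2 + D_3/(1+r)^3 + D_4/(1+r)^4 + TV/(1+r)^4
    = 1.22024 + 1.31768 + 1.42290 + 1.53653 + 16.67048 = 22.16782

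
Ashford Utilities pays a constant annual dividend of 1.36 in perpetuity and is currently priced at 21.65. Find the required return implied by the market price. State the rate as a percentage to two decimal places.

6.28%

P = C/r ⇒ r = C/P = 1.36/21.65 = 0.062818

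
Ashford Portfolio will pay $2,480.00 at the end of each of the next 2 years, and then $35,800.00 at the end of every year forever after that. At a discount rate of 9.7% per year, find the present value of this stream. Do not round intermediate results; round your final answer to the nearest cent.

PV of 2-year annuity: $2,480.00 × [1 − (1+0.097)^−2] / 0.097 = 4321.52327
Perpetuity value at year 2: $35,800.00 / 0.097 = 369072.16495
PV of perpetuity: 369072.16495 / (1+0.097)^2 = 306688.88545
Total PV = 4321.52327 + 306688.88545 = 311010.40872

$311010.41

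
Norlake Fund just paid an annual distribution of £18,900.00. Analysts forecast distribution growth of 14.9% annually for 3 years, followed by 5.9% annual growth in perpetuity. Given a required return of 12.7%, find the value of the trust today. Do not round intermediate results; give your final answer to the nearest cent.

£370858.28

D_1 = 21716.10000
D_2 = 24951.79890
D_3 = 28669.61694
Terminal value at year 3: TV = D_3×(1+g_2)/(r−g_2) = 30361.12434/0.068 = 446487.12258
P_0 = D_1/(1+r)^1 + D_2/(1+r)^2 + D_3/(1+r)^3 + TV/(1+r)^3
    = 19268.94410 + 19645.09030 + 20028.57920 + 311915.66723 = 370858.28083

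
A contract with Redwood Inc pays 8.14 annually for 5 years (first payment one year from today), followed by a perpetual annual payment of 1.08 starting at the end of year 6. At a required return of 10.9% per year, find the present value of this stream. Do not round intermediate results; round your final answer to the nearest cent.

36.07

PV of 5-year annuity: 8.14 × [1 − (1+0.109)^−5] / 0.109 = 30.16043
Perpetuity value at year 5: 1.08 / 0.109 = 9.90826
PV of perpetuity: 9.90826 / (1+0.109)^5 = 5.90663
Total PV = 30.16043 + 5.90663 = 36.06706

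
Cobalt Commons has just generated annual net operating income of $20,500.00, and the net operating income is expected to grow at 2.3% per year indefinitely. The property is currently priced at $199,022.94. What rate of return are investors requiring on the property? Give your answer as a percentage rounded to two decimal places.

D₁ = $20,500.00 × 1.023 = $20,971.5000
P = D₁/(r − g) ⇒ r = D₁/P + g = $20,971.5000/$199,022.94 + 0.023 = 0.105372 + 0.023 = 0.128372

12.84%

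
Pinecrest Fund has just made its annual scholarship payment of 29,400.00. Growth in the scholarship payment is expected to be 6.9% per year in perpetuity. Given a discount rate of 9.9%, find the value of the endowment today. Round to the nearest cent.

1047620.00

D₁ = D₀ × (1 + g) = 29,400.00 × 1.069 = 31,428.6000
Growing perpetuity: P = D₁ / (r − g) = 31,428.6000 / (0.099 − 0.069) = 1,047,620.00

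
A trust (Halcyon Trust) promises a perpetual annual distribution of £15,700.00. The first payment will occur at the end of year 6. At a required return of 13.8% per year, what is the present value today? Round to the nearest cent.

£59608.65

Value at end of year 5: C / r = £15,700.00 / 0.138 = £113,768.1159
Discount to today: PV = £113,768.1159 / (1 + 0.138)^5 = £113,768.1159 / 1.908584 = £59,608.65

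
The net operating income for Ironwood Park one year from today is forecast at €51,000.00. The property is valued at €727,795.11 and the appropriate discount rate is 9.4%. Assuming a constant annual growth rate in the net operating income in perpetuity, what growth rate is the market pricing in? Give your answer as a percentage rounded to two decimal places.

2.39%

P = D₁/(r−g) ⇒ g = r − D₁/P = 0.094 − €51,000.00/€727,795.11 = 0.023925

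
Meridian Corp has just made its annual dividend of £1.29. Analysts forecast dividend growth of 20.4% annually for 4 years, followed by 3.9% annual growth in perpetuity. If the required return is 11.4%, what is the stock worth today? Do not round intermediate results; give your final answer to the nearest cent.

£30.67

D_1 = 1.55316
D_2 = 1.87000
D_3 = 2.25149
D_4 = 2.71079
Terminal value at year 4: TV = D_4×(1+g_2)/(r−g_2) = 2.81651/0.075 = 37.55346
P_0 = D_1/(1+r)^1 + D_2/(1+r)^2 + D_3/(1+r)^3 + D_4/(1+r)^4 + TV/(1+r)^4
    = 1.39422 + 1.50686 + 1.62860 + 1.76017 + 24.38424 = 30.67408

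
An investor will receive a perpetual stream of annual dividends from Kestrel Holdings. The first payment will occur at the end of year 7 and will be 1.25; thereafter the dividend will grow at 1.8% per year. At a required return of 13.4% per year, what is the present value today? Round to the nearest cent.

5.07

Value at end of year 6: C₁ / (r − g) = 1.25 / (0.134 − 0.018) = 10.7759
Discount to today: PV = 10.7759 / (1 + 0.134)^6 = 10.7759 / 2.126563 = 5.07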